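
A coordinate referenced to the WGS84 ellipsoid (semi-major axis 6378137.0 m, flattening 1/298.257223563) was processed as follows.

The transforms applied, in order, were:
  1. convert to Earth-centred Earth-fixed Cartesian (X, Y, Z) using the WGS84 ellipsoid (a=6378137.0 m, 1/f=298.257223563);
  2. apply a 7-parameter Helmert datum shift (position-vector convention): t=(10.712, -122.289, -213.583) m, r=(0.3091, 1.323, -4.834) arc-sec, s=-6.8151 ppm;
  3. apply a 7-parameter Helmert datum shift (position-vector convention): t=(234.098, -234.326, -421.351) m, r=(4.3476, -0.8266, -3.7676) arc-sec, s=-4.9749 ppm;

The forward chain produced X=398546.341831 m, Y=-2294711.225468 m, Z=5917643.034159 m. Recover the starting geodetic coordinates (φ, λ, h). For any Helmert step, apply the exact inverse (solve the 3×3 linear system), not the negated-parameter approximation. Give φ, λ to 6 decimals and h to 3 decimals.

φ=68.653889°, λ=-80.148959°, h=399.488 m

start: X=398546.3418, Y=-2294711.2255, Z=5917643.0342 m
→ Helmert⁻¹: X=398379.8505, Y=-2294356.2964, Z=5918140.5905
→ Helmert⁻¹: X=398387.6597, Y=-2294231.4373, Z=5918400.5013
→ geod (Bowring, a=6378137.000): φ=68.65388900°, λ=-80.14895900°, h=399.4880 m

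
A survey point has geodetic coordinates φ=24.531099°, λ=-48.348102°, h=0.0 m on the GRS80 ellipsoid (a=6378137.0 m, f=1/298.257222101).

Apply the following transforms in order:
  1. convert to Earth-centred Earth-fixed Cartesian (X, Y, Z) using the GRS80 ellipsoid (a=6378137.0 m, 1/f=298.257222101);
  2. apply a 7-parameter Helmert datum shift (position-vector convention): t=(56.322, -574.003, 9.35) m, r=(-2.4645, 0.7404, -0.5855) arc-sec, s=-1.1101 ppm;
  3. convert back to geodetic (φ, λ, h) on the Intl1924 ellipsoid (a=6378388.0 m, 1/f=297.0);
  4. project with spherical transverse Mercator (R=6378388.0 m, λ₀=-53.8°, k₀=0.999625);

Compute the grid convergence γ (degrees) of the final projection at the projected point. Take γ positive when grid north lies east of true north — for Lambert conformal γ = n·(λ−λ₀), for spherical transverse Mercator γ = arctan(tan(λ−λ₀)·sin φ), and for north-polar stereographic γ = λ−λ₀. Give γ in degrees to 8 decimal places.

start: φ=24.531099°, λ=-48.348102°, h=0.000 m
→ ECEF (a=6378137.000, f=1/298.257222101): X=3858535.1636, Y=-4338051.9663, Z=2631911.6440
→ Helmert 7p (PV): X=3858584.3357, Y=-4338600.6598, Z=2631956.0539
→ geod (Bowring, a=6378388.000): φ=24.53042626°, λ=-48.35133794°, h=185.8590 m
→ into tm (λ₀=-53.8°): φ=24.53042626°, λ−λ₀=5.44866206°
convergence γ = 2.26781491°

2.26781491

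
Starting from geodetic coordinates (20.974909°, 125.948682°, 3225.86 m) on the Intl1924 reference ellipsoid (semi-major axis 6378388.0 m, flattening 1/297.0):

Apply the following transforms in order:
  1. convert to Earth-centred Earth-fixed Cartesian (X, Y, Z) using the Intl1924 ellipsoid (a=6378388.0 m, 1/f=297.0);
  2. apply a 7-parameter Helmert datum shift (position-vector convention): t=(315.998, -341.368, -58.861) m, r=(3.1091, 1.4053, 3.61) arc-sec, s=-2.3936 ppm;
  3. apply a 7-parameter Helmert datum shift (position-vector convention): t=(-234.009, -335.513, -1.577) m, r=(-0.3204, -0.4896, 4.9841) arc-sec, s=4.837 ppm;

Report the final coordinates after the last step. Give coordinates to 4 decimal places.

start: φ=20.974909°, λ=125.948682°, h=3225.860 m
→ ECEF (a=6378388.000, f=1/297.0): X=-3499653.4974, Y=4825943.6653, Z=2269984.8244
→ Helmert 7p (PV): X=-3499398.1194, Y=4825495.2797, Z=2270017.1163
→ Helmert 7p (PV): X=-3499771.0451, Y=4825102.0753, Z=2270010.7173

X=-3499771.0451 m, Y=4825102.0753 m, Z=2270010.7173 m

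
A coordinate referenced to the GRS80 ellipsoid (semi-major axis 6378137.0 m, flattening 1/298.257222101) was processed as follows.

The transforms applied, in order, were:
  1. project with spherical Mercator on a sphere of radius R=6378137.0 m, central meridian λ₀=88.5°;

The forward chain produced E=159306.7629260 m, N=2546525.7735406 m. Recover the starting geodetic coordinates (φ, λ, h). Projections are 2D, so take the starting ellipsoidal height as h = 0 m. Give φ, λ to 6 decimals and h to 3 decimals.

φ=22.291220°, λ=89.931077°, h=0.000 m

start: E=159306.7629, N=2546525.7735 m
→ merc⁻¹: φ=22.29122000°, λ=89.93107700°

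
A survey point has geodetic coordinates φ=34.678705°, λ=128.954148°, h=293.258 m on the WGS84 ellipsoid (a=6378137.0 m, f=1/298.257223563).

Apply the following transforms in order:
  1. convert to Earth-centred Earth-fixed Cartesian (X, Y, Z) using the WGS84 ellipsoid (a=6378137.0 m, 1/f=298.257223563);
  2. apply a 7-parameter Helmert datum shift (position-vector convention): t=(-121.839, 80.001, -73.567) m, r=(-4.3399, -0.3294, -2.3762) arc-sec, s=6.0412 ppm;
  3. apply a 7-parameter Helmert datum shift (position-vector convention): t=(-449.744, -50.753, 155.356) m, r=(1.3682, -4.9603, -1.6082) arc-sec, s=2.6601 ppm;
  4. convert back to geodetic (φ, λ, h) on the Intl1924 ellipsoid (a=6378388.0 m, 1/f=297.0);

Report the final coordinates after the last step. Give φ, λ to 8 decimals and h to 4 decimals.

start: φ=34.678705°, λ=128.954148°, h=293.258 m
→ ECEF (a=6378137.000, f=1/298.257223563): X=-3301313.7121, Y=4083460.3304, Z=3608778.9803
→ Helmert 7p (PV): X=-3301414.2159, Y=4083678.9630, Z=3608636.0242
→ Helmert 7p (PV): X=-3301927.6838, Y=4083640.8765, Z=3608748.6743
→ geod (Bowring, a=6378388.000): φ=34.67655044°, λ=128.95811874°, h=487.4329 m

φ=34.67655044°, λ=128.95811874°, h=487.4329 m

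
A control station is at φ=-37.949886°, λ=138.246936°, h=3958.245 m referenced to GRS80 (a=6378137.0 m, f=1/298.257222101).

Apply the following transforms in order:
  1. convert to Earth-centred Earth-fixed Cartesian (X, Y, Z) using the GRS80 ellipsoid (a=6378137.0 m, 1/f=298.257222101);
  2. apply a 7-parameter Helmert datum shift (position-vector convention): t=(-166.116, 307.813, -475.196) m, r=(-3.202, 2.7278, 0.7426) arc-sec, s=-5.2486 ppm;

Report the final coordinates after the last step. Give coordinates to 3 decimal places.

start: φ=-37.949886°, λ=138.246936°, h=3958.245 m
→ ECEF (a=6378137.000, f=1/298.257222101): X=-3759183.7257, Y=3355560.9452, Z=-3903493.4078
→ Helmert 7p (PV): X=-3759393.8144, Y=3355777.0159, Z=-3903950.4924

X=-3759393.814 m, Y=3355777.016 m, Z=-3903950.492 m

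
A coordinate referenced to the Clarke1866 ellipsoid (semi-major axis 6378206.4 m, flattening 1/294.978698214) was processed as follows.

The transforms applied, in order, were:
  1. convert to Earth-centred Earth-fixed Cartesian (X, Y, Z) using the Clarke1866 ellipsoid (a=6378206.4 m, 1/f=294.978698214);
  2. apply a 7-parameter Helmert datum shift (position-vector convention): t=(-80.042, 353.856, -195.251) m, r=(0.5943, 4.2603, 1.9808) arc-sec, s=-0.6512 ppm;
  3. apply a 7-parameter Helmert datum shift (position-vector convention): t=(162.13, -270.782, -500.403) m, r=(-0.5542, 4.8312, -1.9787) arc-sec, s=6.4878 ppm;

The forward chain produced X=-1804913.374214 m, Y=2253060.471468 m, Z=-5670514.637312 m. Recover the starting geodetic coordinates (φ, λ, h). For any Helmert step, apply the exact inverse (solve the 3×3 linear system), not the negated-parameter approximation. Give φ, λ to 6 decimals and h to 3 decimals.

start: X=-1804913.3742, Y=2253060.4715, Z=-5670514.6373 m
→ Helmert⁻¹: X=-1804952.6045, Y=2253314.5539, Z=-5670013.6705
→ Helmert⁻¹: X=-1804734.9939, Y=2252963.1599, Z=-5669865.8790
→ geod (Bowring, a=6378206.400): φ=-63.17514200°, λ=128.69645500°, h=1395.4510 m

φ=-63.175142°, λ=128.696455°, h=1395.451 m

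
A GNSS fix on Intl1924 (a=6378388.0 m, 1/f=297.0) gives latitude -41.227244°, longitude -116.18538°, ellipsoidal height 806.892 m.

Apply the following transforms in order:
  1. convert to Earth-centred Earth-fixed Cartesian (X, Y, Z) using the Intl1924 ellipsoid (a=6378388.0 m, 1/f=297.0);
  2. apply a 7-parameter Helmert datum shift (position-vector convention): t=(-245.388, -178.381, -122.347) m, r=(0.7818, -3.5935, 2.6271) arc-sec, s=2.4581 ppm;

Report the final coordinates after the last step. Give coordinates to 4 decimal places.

start: φ=-41.227244°, λ=-116.185380°, h=806.892 m
→ ECEF (a=6378388.000, f=1/297.0): X=-2120256.8777, Y=-4311707.8744, Z=-4182039.8002
→ Helmert 7p (PV): X=-2120379.7024, Y=-4311908.0077, Z=-4182225.7084

X=-2120379.7024 m, Y=-4311908.0077 m, Z=-4182225.7084 m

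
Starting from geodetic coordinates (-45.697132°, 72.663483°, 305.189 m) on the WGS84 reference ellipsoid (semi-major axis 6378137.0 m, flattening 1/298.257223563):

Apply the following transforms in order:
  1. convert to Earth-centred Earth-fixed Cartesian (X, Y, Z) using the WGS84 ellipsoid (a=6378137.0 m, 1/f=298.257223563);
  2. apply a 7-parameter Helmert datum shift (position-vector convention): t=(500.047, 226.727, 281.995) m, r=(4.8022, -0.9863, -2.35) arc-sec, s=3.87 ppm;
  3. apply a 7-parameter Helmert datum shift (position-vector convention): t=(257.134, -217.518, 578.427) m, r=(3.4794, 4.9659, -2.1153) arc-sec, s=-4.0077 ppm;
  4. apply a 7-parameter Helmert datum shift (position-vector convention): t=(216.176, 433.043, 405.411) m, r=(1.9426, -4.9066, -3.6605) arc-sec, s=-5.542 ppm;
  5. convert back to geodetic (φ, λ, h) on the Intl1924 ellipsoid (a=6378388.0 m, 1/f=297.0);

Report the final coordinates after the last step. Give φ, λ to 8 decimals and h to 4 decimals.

φ=-45.68262629°, λ=72.65160234°, h=-344.5205 m

start: φ=-45.697132°, λ=72.663483°, h=305.189 m
→ ECEF (a=6378137.000, f=1/298.257223563): X=1329806.2067, Y=4259951.6320, Z=-4542017.5794
→ Helmert 7p (PV): X=1330381.6531, Y=4260285.4407, Z=-4541647.6239
→ Helmert 7p (PV): X=1330567.8041, Y=4260113.8164, Z=-4541011.1598
→ Helmert 7p (PV): X=1330960.2287, Y=4260542.4039, Z=-4540508.8098
→ geod (Bowring, a=6378388.000): φ=-45.68262629°, λ=72.65160234°, h=-344.5205 m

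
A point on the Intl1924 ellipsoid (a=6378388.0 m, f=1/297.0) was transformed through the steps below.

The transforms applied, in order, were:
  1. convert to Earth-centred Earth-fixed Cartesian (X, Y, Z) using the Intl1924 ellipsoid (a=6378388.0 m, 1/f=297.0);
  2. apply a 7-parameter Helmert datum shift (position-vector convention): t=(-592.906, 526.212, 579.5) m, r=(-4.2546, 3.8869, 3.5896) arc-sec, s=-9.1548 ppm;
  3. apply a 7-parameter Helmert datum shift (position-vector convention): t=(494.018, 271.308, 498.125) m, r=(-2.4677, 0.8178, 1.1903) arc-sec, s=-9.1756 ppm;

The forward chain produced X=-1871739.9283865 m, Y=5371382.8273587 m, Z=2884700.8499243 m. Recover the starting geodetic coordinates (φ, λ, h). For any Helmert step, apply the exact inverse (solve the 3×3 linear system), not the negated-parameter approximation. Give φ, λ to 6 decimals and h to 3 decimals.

φ=27.043468°, λ=109.212980°, h=2776.647 m

start: X=-1871739.9284, Y=5371382.8274, Z=2884700.8499 m
→ Helmert⁻¹: X=-1872231.5656, Y=5371137.1003, Z=2884286.0253
→ Helmert⁻¹: X=-1871616.6730, Y=5370633.1431, Z=2883808.4356
→ geod (Bowring, a=6378388.000): φ=27.04346800°, λ=109.21298000°, h=2776.6470 m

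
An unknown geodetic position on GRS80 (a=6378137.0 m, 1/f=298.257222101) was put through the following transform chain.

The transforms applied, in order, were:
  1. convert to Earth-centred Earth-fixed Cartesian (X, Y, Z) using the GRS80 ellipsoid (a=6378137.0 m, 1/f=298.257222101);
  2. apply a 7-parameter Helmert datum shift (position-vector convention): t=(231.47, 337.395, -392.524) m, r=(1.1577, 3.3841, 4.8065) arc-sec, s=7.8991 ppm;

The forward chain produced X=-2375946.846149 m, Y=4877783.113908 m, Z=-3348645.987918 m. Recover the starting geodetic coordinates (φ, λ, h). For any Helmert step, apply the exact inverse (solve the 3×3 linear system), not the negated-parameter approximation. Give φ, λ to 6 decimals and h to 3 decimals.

φ=-31.853117°, λ=115.972499°, h=3193.436 m

start: X=-2375946.8461, Y=4877783.1139, Z=-3348645.9879 m
→ Helmert⁻¹: X=-2375990.9556, Y=4877443.7655, Z=-3348293.3734
→ geod (Bowring, a=6378137.000): φ=-31.85311700°, λ=115.97249900°, h=3193.4360 m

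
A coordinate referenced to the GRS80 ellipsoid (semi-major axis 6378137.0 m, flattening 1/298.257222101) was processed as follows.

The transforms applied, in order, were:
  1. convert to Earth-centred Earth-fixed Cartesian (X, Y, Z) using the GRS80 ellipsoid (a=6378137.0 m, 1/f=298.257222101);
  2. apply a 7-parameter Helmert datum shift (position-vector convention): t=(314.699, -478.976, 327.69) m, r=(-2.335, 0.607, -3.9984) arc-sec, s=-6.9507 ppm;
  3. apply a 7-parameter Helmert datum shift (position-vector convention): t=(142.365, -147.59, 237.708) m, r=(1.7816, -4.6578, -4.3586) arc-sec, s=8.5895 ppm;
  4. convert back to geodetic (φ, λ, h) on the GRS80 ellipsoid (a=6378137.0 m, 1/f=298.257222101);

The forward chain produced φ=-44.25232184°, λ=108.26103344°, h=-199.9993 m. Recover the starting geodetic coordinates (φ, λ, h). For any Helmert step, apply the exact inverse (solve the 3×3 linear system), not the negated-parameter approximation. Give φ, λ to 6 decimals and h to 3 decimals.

start: φ=-44.252322°, λ=108.261033°, h=-199.999 m
→ ECEF (a=6378137.000, f=1/298.257222101): X=-1433815.7836, Y=4345369.4366, Z=-4428076.9896
→ Helmert⁻¹: X=-1434137.6529, Y=4345411.1472, Z=-4428281.8090
→ Helmert⁻¹: X=-1434533.5351, Y=4345942.6557, Z=-4428595.3049
→ geod (Bowring, a=6378137.000): φ=-44.25083200°, λ=108.26731800°, h=712.7110 m

φ=-44.250832°, λ=108.267318°, h=712.711 m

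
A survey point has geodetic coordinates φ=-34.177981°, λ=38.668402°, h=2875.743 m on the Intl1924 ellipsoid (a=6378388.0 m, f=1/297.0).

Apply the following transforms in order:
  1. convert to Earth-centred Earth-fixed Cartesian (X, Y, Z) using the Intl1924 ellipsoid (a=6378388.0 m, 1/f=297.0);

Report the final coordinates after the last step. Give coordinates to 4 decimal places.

start: φ=-34.177981°, λ=38.668402°, h=2875.743 m
→ ECEF (a=6378388.000, f=1/297.0): X=4126243.1818, Y=3302009.6497, Z=-3564466.7153

X=4126243.1818 m, Y=3302009.6497 m, Z=-3564466.7153 m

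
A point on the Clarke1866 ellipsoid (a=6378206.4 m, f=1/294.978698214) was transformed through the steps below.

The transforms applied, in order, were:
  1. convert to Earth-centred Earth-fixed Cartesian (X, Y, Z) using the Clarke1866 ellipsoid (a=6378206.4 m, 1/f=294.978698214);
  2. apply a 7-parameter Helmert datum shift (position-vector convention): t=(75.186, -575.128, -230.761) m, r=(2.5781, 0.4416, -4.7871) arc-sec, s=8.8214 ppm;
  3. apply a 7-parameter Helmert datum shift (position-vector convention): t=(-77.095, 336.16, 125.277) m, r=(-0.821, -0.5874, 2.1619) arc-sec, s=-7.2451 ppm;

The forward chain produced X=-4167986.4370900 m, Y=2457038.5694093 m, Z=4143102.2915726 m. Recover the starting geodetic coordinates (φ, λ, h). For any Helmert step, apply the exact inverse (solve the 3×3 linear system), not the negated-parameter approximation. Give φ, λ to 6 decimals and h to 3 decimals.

start: X=-4167986.4371, Y=2457038.5694, Z=4143102.2916 m
→ Helmert⁻¹: X=-4167901.9911, Y=2456747.4026, Z=4143028.6790
→ Helmert⁻¹: X=-4168006.3096, Y=2457255.9061, Z=4143183.2544
→ geod (Bowring, a=6378206.400): φ=40.76602100°, λ=149.47844500°, h=924.8870 m

φ=40.766021°, λ=149.478445°, h=924.887 m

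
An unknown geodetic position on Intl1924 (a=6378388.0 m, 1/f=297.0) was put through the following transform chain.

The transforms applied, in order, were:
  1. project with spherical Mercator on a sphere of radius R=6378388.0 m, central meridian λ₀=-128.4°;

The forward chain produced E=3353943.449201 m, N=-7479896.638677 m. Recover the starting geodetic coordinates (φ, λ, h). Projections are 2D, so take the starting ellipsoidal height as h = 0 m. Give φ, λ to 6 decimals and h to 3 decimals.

start: E=3353943.4492, N=-7479896.6387 m
→ merc⁻¹: φ=-55.60206400°, λ=-98.27219900°

φ=-55.602064°, λ=-98.272199°, h=0.000 m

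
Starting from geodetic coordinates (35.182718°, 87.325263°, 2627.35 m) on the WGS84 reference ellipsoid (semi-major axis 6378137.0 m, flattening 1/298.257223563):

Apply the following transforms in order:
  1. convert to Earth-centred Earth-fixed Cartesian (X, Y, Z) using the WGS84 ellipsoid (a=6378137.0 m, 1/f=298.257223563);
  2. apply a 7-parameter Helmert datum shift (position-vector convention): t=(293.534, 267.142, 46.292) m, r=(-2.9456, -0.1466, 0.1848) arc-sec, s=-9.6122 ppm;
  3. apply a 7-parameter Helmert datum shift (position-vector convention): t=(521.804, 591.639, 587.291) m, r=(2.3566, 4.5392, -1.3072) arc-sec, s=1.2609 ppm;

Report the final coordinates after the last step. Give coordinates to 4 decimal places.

X=244559.0947 m, Y=5216057.1115 m, Z=3656550.3015 m

start: φ=35.182718°, λ=87.325263°, h=2627.350 m
→ ECEF (a=6378137.000, f=1/298.257223563): X=243639.5544, Y=5215232.7717, Z=3655967.3340
→ Helmert 7p (PV): X=243923.4756, Y=5215502.2113, Z=3655904.1809
→ Helmert 7p (PV): X=244559.0947, Y=5216057.1115, Z=3656550.3015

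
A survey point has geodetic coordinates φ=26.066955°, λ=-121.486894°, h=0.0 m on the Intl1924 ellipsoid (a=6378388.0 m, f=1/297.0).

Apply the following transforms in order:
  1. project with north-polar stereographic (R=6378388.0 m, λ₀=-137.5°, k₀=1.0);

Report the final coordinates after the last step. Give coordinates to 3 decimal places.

E=2196087.842 m, N=-7652061.909 m

start: φ=26.066955°, λ=-121.486894°, h=0.000 m
→ stereo (R=6378388.0, λ₀=-137.5°): E=2196087.8421, N=-7652061.9095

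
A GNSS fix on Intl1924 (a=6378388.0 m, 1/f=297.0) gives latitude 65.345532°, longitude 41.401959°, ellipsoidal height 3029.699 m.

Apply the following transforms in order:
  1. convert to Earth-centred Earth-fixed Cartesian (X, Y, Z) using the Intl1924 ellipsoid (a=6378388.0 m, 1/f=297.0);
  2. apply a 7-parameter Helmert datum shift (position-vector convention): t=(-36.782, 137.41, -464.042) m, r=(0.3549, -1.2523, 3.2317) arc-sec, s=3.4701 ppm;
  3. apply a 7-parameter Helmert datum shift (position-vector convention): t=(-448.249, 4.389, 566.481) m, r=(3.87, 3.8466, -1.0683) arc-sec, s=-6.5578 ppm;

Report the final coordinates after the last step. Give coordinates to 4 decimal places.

X=2001844.8921 m, Y=1765409.7199 m, Z=5776865.6007 m

start: φ=65.345532°, λ=41.401959°, h=3029.699 m
→ ECEF (a=6378388.000, f=1/297.0): X=2002281.9716, Y=1765370.6876, Z=5776770.0148
→ Helmert 7p (PV): X=2002189.4055, Y=1765535.6554, Z=5776341.2128
→ Helmert 7p (PV): X=2001844.8921, Y=1765409.7199, Z=5776865.6007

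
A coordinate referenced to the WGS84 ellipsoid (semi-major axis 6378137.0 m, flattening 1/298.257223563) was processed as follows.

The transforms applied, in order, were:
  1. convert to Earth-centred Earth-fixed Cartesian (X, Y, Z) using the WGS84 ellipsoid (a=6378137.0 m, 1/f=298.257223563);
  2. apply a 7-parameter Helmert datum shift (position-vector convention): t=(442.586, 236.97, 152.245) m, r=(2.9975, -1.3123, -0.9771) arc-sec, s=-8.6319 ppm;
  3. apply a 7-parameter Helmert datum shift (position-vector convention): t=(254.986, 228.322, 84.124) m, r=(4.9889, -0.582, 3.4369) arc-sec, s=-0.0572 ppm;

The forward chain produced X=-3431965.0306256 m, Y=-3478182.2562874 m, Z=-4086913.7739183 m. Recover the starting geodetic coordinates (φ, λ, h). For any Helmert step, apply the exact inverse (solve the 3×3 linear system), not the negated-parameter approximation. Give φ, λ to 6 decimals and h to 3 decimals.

start: X=-3431965.0306, Y=-3478182.2563, Z=-4086913.7739 m
→ Helmert⁻¹: X=-3432289.7045, Y=-3478452.4359, Z=-4086904.3142
→ Helmert⁻¹: X=-3432771.4448, Y=-3478795.0891, Z=-4087019.4437
→ geod (Bowring, a=6378137.000): φ=-40.09346700°, λ=-134.61847700°, h=1691.1870 m

φ=-40.093467°, λ=-134.618477°, h=1691.187 m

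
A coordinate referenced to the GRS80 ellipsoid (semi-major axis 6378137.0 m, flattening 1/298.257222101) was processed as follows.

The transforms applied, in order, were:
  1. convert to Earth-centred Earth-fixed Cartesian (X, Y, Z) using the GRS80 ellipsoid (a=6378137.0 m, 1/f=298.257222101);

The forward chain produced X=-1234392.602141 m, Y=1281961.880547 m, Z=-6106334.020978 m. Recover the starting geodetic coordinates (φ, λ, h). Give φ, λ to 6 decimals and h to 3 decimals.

φ=-73.854655°, λ=133.917007°, h=1963.824 m

start: X=-1234392.6021, Y=1281961.8805, Z=-6106334.0210 m
→ geod (Bowring, a=6378137.000): φ=-73.85465500°, λ=133.91700700°, h=1963.8240 m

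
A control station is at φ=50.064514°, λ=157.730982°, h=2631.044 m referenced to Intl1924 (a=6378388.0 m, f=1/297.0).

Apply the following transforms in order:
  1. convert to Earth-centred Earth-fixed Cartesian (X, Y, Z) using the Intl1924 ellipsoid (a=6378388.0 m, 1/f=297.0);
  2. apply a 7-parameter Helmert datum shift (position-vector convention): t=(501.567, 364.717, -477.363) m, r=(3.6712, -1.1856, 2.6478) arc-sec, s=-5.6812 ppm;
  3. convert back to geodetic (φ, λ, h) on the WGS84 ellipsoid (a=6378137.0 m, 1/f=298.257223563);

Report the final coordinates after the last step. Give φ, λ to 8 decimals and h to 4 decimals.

φ=50.06327989°, λ=157.72561961°, h=2217.0037 m

start: φ=50.064514°, λ=157.730982°, h=2631.044 m
→ ECEF (a=6378388.000, f=1/297.0): X=-3798132.7207, Y=1555329.0287, Z=4869509.4582
→ Helmert 7p (PV): X=-3797657.5308, Y=1555549.4842, Z=4869010.2815
→ geod (Bowring, a=6378137.000): φ=50.06327989°, λ=157.72561961°, h=2217.0037 m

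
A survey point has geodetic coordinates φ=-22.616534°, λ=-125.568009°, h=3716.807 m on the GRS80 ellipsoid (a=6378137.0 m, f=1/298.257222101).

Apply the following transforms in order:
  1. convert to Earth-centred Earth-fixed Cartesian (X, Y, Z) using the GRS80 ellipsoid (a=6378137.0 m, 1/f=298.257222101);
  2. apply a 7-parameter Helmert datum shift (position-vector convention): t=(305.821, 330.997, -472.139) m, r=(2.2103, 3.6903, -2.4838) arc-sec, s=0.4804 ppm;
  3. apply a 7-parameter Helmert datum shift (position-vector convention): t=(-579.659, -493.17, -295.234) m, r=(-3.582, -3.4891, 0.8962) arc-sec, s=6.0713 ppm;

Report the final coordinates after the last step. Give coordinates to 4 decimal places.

start: φ=-22.616534°, λ=-125.568009°, h=3716.807 m
→ ECEF (a=6378137.000, f=1/298.257222101): X=-3428357.1513, Y=-4794331.8805, Z=-2439003.7043
→ Helmert 7p (PV): X=-3428154.3462, Y=-4793935.7671, Z=-2439467.0533
→ Helmert 7p (PV): X=-3428692.7238, Y=-4794515.3017, Z=-2439751.8356

X=-3428692.7238 m, Y=-4794515.3017 m, Z=-2439751.8356 m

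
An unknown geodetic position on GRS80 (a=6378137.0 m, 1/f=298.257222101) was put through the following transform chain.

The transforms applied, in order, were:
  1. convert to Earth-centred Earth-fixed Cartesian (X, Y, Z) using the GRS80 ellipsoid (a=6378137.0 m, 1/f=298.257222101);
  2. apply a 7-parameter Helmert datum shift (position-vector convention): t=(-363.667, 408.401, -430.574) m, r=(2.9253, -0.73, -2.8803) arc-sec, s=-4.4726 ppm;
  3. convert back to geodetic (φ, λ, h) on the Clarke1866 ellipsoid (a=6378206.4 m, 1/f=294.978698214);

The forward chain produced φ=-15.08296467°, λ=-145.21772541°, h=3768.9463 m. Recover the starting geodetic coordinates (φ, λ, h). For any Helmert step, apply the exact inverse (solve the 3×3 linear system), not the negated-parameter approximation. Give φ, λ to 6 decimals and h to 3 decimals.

start: φ=-15.082965°, λ=-145.217725°, h=3768.946 m
→ ECEF (a=6378206.400, f=1/294.978698214): X=-5062264.4172, Y=-3516043.3245, Z=-1649845.1111
→ Helmert⁻¹: X=-5061880.1219, Y=-3516561.5293, Z=-1649354.1269
→ geod (Bowring, a=6378137.000): φ=-15.07765300°, λ=-145.21173100°, h=3675.2570 m

φ=-15.077653°, λ=-145.211731°, h=3675.257 m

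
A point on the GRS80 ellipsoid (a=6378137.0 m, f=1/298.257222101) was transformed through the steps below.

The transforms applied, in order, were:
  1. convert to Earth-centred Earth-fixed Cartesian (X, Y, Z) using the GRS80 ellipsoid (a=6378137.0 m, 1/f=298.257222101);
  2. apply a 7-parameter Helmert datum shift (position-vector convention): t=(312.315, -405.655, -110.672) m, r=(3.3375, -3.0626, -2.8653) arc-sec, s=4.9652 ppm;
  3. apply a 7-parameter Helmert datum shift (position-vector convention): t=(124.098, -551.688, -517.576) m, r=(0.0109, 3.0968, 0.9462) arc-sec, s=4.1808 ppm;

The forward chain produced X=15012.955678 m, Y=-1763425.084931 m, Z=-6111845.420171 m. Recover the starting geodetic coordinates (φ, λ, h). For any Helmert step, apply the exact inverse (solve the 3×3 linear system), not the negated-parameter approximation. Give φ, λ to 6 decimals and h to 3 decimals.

start: X=15012.9557, Y=-1763425.0849, Z=-6111845.4202 m
→ Helmert⁻¹: X=14972.4619, Y=-1762866.4184, Z=-6111301.9761
→ Helmert⁻¹: X=14593.8209, Y=-1762550.6919, Z=-6111132.6584
→ geod (Bowring, a=6378137.000): φ=-74.01320500°, λ=-89.52560500°, h=1859.8180 m

φ=-74.013205°, λ=-89.525605°, h=1859.818 m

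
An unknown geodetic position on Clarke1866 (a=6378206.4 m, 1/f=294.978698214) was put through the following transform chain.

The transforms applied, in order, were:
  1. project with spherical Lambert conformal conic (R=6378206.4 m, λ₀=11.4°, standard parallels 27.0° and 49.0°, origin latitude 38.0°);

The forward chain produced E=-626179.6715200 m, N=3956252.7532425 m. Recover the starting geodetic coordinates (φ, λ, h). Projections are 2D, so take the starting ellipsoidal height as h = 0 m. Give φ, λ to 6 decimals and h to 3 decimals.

φ=71.357501°, λ=-2.935695°, h=0.000 m

start: E=-626179.6715, N=3956252.7532 m
→ lcc⁻¹: φ=71.35750100°, λ=-2.93569500°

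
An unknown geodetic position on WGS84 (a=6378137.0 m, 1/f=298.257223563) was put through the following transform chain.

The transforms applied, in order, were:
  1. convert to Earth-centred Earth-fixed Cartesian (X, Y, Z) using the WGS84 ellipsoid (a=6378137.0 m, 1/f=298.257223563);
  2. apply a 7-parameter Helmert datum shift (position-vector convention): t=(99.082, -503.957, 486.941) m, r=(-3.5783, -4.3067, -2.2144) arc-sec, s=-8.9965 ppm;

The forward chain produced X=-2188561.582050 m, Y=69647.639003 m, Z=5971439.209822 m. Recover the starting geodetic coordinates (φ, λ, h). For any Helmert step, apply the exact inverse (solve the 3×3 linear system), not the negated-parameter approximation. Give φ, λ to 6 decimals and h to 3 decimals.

start: X=-2188561.5820, Y=69647.6390, Z=5971439.2098 m
→ Helmert⁻¹: X=-2188556.4339, Y=70025.1451, Z=5971052.8977
→ geod (Bowring, a=6378137.000): φ=69.98531100°, λ=178.16738700°, h=610.4350 m

φ=69.985311°, λ=178.167387°, h=610.435 m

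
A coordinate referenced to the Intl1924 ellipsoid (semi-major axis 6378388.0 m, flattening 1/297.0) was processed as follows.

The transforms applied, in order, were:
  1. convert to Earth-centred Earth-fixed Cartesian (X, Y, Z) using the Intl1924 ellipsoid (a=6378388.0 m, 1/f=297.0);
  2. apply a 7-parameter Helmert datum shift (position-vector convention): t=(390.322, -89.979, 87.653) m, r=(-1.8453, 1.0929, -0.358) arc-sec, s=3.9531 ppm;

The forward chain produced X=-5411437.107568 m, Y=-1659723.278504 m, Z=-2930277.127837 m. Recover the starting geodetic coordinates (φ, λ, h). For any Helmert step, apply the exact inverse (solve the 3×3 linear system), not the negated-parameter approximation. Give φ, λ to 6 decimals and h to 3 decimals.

start: X=-5411437.1076, Y=-1659723.2785, Z=-2930277.1278 m
→ Helmert⁻¹: X=-5411787.6289, Y=-1659609.9156, Z=-2930396.7187
→ geod (Bowring, a=6378388.000): φ=-27.52816100°, λ=-162.95101700°, h=255.4920 m

φ=-27.528161°, λ=-162.951017°, h=255.492 m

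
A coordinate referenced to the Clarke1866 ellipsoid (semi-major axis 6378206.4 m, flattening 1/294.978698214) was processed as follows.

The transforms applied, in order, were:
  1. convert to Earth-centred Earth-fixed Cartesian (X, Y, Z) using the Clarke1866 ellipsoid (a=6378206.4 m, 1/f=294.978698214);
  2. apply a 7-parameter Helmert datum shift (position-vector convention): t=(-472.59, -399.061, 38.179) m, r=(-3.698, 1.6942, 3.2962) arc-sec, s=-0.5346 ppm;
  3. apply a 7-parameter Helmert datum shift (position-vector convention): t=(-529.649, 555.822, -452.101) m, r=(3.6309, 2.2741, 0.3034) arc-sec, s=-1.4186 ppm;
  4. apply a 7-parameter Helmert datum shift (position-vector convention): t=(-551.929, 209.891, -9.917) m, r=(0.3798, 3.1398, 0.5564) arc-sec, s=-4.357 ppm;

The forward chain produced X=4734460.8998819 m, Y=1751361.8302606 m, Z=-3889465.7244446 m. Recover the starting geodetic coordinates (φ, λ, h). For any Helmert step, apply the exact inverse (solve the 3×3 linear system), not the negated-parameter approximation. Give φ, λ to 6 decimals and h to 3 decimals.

φ=-37.790114°, λ=20.288571°, h=3328.862 m

start: X=4734460.8999, Y=1751361.8303, Z=-3889465.7244 m
→ Helmert⁻¹: X=4735097.3883, Y=1751139.6345, Z=-3889403.8998
→ Helmert⁻¹: X=4735679.2063, Y=1750510.8727, Z=-3888935.9185
→ Helmert⁻¹: X=4736214.2508, Y=1750904.9049, Z=-3888905.8837
→ geod (Bowring, a=6378206.400): φ=-37.79011400°, λ=20.28857100°, h=3328.8620 m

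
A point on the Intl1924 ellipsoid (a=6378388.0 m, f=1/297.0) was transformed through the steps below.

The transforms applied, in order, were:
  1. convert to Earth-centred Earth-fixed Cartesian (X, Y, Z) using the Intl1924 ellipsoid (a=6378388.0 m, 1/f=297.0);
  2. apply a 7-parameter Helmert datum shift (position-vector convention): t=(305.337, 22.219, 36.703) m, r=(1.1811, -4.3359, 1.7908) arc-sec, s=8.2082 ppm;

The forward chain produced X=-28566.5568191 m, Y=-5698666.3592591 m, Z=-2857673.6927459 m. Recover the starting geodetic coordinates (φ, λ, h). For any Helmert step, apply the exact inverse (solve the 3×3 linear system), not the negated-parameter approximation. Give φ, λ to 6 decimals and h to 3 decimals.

start: X=-28566.5568, Y=-5698666.3593, Z=-2857673.6927 m
→ Helmert⁻¹: X=-28981.2037, Y=-5698657.9144, Z=-2857653.6988
→ geod (Bowring, a=6378388.000): φ=-26.78682300°, λ=-90.29138200°, h=1031.0750 m

φ=-26.786823°, λ=-90.291382°, h=1031.075 m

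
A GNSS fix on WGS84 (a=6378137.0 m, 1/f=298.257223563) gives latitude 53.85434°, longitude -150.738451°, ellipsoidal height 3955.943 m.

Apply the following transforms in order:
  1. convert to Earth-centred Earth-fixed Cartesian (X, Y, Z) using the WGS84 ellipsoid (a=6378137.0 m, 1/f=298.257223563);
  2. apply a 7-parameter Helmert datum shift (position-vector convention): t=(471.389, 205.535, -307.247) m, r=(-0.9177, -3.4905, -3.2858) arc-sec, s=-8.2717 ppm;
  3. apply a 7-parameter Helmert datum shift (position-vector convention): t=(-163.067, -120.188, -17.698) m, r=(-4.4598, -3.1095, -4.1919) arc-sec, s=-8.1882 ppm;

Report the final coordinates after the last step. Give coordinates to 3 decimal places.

X=-3291121.112 m, Y=-1843692.847 m, Z=5129925.587 m

start: φ=53.854340°, λ=-150.738451°, h=3955.943 m
→ ECEF (a=6378137.000, f=1/298.257223563): X=-3291252.6052, Y=-1844061.5972, Z=5130392.2110
→ Helmert 7p (PV): X=-3290870.1856, Y=-1843765.5538, Z=5129995.0359
→ Helmert 7p (PV): X=-3291121.1122, Y=-1843692.8468, Z=5129925.5871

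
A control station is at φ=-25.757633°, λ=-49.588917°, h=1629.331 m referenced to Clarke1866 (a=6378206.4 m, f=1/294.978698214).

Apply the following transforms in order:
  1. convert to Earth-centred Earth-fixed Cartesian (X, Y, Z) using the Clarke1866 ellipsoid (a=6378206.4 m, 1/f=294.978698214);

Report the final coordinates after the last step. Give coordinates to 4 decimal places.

start: φ=-25.757633°, λ=-49.588917°, h=1629.331 m
→ ECEF (a=6378206.400, f=1/294.978698214): X=3727285.1417, Y=-4377829.2234, Z=-2755455.0515

X=3727285.1417 m, Y=-4377829.2234 m, Z=-2755455.0515 m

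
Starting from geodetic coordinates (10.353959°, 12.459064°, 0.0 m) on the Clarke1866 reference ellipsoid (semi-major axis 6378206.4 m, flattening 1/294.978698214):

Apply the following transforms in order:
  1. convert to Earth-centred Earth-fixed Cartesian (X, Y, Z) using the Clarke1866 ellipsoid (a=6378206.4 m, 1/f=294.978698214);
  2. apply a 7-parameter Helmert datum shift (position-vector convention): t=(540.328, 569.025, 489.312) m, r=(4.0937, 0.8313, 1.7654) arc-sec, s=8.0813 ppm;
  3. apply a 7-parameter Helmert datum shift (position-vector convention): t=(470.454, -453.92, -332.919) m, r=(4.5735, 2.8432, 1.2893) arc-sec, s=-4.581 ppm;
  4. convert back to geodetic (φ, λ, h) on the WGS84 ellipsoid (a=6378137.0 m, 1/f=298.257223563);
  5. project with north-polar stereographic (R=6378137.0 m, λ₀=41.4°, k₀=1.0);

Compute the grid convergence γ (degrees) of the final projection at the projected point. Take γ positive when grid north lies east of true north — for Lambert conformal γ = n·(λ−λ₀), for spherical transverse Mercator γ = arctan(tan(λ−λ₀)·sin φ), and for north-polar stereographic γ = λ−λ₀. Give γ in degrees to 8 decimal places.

start: φ=10.353959°, λ=12.459064°, h=0.000 m
→ ECEF (a=6378206.400, f=1/294.978698214): X=6127256.5885, Y=1353787.9214, Z=1138712.1444
→ Helmert 7p (PV): X=6127839.4350, Y=1354397.7297, Z=1139212.8327
→ Helmert 7p (PV): X=6128289.0546, Y=1353950.6488, Z=1138820.2587
→ geod (Bowring, a=6378137.000): φ=10.35246743°, λ=12.45848109°, h=1107.4444 m
→ into stereo (λ₀=41.4°): φ=10.35246743°, λ−λ₀=-28.94151891°
convergence γ = -28.94151891°

-28.94151891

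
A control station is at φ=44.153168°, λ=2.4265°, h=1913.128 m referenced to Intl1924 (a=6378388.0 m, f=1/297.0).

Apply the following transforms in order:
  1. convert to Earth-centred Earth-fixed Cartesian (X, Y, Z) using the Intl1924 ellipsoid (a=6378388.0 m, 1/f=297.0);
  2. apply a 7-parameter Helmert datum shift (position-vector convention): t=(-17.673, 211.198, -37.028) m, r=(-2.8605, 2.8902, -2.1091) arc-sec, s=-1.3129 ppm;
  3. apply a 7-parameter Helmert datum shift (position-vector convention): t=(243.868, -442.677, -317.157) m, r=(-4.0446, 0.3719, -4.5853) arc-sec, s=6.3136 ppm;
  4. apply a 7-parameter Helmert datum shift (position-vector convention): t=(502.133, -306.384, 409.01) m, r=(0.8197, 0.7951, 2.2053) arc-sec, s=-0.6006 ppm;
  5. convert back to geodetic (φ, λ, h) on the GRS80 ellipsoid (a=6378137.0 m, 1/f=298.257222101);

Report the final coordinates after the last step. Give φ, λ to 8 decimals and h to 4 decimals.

φ=44.14708438°, λ=2.41973662°, h=2691.4523 m

start: φ=44.153168°, λ=2.426500°, h=1913.128 m
→ ECEF (a=6378388.000, f=1/297.0): X=4581110.8276, Y=194128.0153, Z=4421729.4268
→ Helmert 7p (PV): X=4581151.0827, Y=194353.4366, Z=4421619.7105
→ Helmert 7p (PV): X=4581436.1671, Y=193896.8494, Z=4421318.3988
→ Helmert 7p (PV): X=4581950.5185, Y=193621.7614, Z=4421707.8636
→ geod (Bowring, a=6378137.000): φ=44.14708438°, λ=2.41973662°, h=2691.4523 m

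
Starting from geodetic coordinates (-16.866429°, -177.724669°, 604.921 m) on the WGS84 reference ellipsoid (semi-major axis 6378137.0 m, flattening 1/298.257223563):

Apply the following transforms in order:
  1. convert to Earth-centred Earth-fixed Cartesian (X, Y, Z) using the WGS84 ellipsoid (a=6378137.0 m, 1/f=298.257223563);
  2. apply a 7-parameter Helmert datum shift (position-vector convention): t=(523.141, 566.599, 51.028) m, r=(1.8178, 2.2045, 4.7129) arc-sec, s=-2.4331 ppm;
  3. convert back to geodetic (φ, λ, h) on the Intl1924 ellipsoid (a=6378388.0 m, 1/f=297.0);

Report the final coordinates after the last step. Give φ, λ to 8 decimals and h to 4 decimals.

φ=-16.86727941°, λ=-177.72863703°, h=-190.6098 m

start: φ=-16.866429°, λ=-177.724669°, h=604.921 m
→ ECEF (a=6378137.000, f=1/298.257223563): X=-6101258.8273, Y=-242420.7469, Z=-1838867.6972
→ Helmert 7p (PV): X=-6100734.9556, Y=-241976.7583, Z=-1838749.1231
→ geod (Bowring, a=6378388.000): φ=-16.86727941°, λ=-177.72863703°, h=-190.6098 m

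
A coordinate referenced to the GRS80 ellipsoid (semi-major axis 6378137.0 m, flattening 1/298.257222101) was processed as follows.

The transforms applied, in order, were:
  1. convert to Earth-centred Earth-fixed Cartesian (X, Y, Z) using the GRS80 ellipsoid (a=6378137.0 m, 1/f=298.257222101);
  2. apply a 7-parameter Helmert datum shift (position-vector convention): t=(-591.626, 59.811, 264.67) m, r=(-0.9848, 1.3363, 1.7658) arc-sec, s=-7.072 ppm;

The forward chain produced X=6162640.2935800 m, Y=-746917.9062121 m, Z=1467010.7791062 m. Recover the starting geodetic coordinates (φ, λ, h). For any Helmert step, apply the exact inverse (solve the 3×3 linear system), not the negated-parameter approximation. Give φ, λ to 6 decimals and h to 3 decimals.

φ=13.379324°, λ=-6.911053°, h=2287.579 m

start: X=6162640.2936, Y=-746917.9062, Z=1467010.7791 m
→ Helmert⁻¹: X=6163259.6082, Y=-747042.7657, Z=1466792.8444
→ geod (Bowring, a=6378137.000): φ=13.37932400°, λ=-6.91105300°, h=2287.5790 m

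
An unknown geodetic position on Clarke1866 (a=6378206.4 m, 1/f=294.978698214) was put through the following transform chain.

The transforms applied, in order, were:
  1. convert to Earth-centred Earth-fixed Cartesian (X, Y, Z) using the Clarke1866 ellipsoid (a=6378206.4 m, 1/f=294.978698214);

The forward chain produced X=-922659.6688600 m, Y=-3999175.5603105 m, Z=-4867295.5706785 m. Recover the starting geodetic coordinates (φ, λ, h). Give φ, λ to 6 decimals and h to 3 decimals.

φ=-50.053167°, λ=-102.991529°, h=1189.186 m

start: X=-922659.6689, Y=-3999175.5603, Z=-4867295.5707 m
→ geod (Bowring, a=6378206.400): φ=-50.05316700°, λ=-102.99152900°, h=1189.1860 m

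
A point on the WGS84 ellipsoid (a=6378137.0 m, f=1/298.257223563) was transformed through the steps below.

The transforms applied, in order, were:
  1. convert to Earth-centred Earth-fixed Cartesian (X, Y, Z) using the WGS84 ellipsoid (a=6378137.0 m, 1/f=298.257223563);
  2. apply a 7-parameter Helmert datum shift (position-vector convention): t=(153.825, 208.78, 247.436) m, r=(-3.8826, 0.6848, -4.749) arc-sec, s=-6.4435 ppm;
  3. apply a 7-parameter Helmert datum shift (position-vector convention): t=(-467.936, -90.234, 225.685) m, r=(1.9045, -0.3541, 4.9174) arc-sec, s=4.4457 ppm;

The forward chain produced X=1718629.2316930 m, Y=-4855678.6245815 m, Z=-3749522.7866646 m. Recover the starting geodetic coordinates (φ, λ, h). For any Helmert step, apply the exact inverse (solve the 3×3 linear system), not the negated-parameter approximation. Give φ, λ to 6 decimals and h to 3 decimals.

φ=-36.238509°, λ=-70.505980°, h=807.144 m

start: X=1718629.2317, Y=-4855678.6246, Z=-3749522.7867 m
→ Helmert⁻¹: X=1718967.3283, Y=-4855642.4067, Z=-3749689.9190
→ Helmert⁻¹: X=1718948.8271, Y=-4855772.3103, Z=-3750047.2130
→ geod (Bowring, a=6378137.000): φ=-36.23850900°, λ=-70.50598000°, h=807.1440 m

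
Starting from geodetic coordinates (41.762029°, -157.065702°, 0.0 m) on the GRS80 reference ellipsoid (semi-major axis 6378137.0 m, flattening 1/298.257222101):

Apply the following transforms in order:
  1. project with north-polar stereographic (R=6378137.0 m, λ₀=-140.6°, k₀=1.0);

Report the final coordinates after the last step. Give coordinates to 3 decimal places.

start: φ=41.762029°, λ=-157.065702°, h=0.000 m
→ stereo (R=6378137.0, λ₀=-140.6°): E=-1618798.7995, N=-5477010.5966

E=-1618798.799 m, N=-5477010.597 m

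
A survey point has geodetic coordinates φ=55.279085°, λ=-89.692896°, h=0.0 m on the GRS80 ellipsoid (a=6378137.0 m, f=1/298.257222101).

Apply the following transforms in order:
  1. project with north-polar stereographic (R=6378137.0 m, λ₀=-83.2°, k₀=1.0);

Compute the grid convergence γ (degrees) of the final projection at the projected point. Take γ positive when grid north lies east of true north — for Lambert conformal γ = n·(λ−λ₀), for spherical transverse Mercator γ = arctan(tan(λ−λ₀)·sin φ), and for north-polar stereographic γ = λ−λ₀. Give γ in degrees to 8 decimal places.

-6.49289600

start: φ=55.279085°, λ=-89.692896°, h=0.000 m
→ into stereo (λ₀=-83.2°): φ=55.27908500°, λ−λ₀=-6.49289600°
convergence γ = -6.49289600°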